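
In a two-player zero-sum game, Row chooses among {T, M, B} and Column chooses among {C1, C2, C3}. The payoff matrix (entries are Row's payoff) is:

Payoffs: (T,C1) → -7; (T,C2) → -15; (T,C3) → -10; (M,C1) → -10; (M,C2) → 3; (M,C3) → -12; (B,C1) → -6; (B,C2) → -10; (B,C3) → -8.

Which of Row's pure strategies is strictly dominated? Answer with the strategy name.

T

B gives a strictly higher payoff than T against every column: -6 > -7, -10 > -15, -8 > -10.
So T is strictly dominated and Row never plays it.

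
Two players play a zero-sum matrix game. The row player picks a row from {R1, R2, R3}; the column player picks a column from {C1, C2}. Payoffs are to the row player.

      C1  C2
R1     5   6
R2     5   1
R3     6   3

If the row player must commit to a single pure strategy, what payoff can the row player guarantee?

5

Row minima: R1 → 5, R2 → 1, R3 → 3.
The best of these is 5.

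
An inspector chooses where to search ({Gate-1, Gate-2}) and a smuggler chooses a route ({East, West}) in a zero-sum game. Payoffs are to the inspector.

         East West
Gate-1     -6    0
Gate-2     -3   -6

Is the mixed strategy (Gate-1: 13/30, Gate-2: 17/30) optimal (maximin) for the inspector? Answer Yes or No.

No

Against East this mix gives (13/30)·(-6) + (17/30)·(-3) = -43/10.
Against West this mix gives (13/30)·0 + (17/30)·(-6) = -17/5.
The smuggler will play East, holding the inspector to -43/10. Shifting weight toward the row that does better against East would raise this floor (the equalizing mix achieves -4 against both East and West), so the proposed strategy is not optimal.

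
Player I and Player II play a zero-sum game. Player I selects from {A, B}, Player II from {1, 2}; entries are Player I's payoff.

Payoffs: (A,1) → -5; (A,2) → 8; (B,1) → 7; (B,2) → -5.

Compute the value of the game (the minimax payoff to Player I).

31/25

Row minima: A → -5, B → -5; maximin = -5.
Column maxima: 1 → 7, 2 → 8; minimax = 7.
-5 ≠ 7, so there is no saddle point; optimal play is mixed.
Let Player I play A with probability p. Expected payoff against 1: (-5)p + 7(1−p) = −12p + 7; against 2: 8p + (-5)(1−p) = 13p − 5.
Setting these equal: −12p + 7 = 13p − 5 ⇒ −25p = -12 ⇒ p = 12/25, and the value is (-12)·(12/25) + 7 = 31/25.
For Player II: with q = P(1), equating A's and B's payoffs gives −13q + 8 = 12q − 5 ⇒ q = 13/25.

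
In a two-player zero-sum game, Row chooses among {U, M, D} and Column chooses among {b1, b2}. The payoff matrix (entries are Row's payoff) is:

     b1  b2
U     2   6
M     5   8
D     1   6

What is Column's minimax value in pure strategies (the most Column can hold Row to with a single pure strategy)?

Column maxima: b1 → 5, b2 → 8.
The smallest of these is 5.

5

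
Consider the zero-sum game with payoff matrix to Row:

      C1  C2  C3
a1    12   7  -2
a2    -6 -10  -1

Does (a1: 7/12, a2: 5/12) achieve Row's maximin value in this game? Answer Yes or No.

Against C1 this mix gives (7/12)·12 + (5/12)·(-6) = 9/2.
Against C2 this mix gives (7/12)·7 + (5/12)·(-10) = -1/12.
Against C3 this mix gives (7/12)·(-2) + (5/12)·(-1) = -19/12.
Column will play C3, holding Row to -19/12. Shifting weight toward the row that does better against C3 would raise this floor (the equalizing mix achieves -3/2 against both C3 and C2), so the proposed strategy is not optimal.

No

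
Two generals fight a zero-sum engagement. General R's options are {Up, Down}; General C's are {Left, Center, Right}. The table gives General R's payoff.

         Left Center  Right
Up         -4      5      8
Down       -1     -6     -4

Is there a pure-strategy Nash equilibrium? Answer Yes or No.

No

Row minima: Up → -4, Down → -6; maximin = -4.
Column maxima: Left → -1, Center → 5, Right → 8; minimax = -1.
-4 ≠ -1, so no pure-strategy equilibrium exists.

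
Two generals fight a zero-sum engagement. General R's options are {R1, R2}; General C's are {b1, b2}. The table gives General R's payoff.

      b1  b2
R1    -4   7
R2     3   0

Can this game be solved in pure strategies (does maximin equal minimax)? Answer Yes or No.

Row minima: R1 → -4, R2 → 0; maximin = 0.
Column maxima: b1 → 3, b2 → 7; minimax = 3.
0 ≠ 3, so no pure-strategy equilibrium exists.

No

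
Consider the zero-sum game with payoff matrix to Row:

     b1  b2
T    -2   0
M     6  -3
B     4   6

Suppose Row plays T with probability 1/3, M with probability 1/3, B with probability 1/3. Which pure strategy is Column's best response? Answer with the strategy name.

If Column plays b1, Row's expected payoff is (1/3)·(-2) + (1/3)·6 + (1/3)·4 = 8/3.
If Column plays b2, Row's expected payoff is (1/3)·0 + (1/3)·(-3) + (1/3)·6 = 1.
Column minimizes Row's payoff; the smallest is 1, so the best response is b2.

b2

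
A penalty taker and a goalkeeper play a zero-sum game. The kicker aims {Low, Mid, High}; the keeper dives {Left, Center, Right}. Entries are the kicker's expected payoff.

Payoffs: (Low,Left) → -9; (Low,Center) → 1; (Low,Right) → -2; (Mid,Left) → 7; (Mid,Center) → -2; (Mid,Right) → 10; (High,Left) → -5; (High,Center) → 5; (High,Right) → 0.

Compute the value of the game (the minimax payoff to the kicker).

Row minima: Low → -9, Mid → -2, High → -5; maximin = -2.
Column maxima: Left → 7, Center → 5, Right → 10; minimax = 5.
-2 ≠ 5, so there is no saddle point; optimal play is mixed.
Low is strictly dominated by High, so the kicker never plays it.
Right is strictly dominated by Left (it gives the kicker strictly more in every row), so the keeper never plays it.
On the remaining 2×2 (Mid, High vs Left, Center):
Let the kicker play Mid with probability p. Expected payoff against Left: 7p + (-5)(1−p) = 12p − 5; against Center: (-2)p + 5(1−p) = −7p + 5.
Setting these equal: 12p − 5 = −7p + 5 ⇒ 19p = 10 ⇒ p = 10/19, and the value is (12)·(10/19) − 5 = 25/19.
For the keeper: with q = P(Left), equating Mid's and High's payoffs gives 9q − 2 = −10q + 5 ⇒ q = 7/19.

25/19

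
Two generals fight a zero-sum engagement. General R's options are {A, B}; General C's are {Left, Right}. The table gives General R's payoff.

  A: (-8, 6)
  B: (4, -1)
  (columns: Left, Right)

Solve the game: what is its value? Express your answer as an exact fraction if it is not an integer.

Row minima: A → -8, B → -1; maximin = -1.
Column maxima: Left → 4, Right → 6; minimax = 4.
-1 ≠ 4, so there is no saddle point; optimal play is mixed.
Let General R play A with probability p. Expected payoff against Left: (-8)p + 4(1−p) = −12p + 4; against Right: 6p + (-1)(1−p) = 7p − 1.
Setting these equal: −12p + 4 = 7p − 1 ⇒ −19p = -5 ⇒ p = 5/19, and the value is (-12)·(5/19) + 4 = 16/19.
For General C: with q = P(Left), equating A's and B's payoffs gives −14q + 6 = 5q − 1 ⇒ q = 7/19.

16/19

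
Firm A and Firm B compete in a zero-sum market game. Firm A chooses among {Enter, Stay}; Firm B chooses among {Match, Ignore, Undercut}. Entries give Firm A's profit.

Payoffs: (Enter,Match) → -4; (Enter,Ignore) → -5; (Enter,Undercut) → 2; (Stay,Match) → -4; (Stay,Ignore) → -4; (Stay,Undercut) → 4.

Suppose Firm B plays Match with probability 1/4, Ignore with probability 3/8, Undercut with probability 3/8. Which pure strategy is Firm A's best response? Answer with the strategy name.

Expected payoff of Enter: (1/4)·(-4) + (3/8)·(-5) + (3/8)·2 = -17/8.
Expected payoff of Stay: (1/4)·(-4) + (3/8)·(-4) + (3/8)·4 = -1.
The largest is -1, so Firm A's best response is Stay.

Stay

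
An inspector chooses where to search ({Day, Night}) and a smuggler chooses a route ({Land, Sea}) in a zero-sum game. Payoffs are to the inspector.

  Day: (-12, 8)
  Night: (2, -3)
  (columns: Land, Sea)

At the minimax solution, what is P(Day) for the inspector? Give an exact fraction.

Row minima: Day → -12, Night → -3; maximin = -3.
Column maxima: Land → 2, Sea → 8; minimax = 2.
-3 ≠ 2, so there is no saddle point; optimal play is mixed.
Let the inspector play Day with probability p. Expected payoff against Land: (-12)p + 2(1−p) = −14p + 2; against Sea: 8p + (-3)(1−p) = 11p − 3.
Setting these equal: −14p + 2 = 11p − 3 ⇒ −25p = -5 ⇒ p = 1/5, and the value is (-14)·(1/5) + 2 = -4/5.
For the smuggler: with q = P(Land), equating Day's and Night's payoffs gives −20q + 8 = 5q − 3 ⇒ q = 11/25.

1/5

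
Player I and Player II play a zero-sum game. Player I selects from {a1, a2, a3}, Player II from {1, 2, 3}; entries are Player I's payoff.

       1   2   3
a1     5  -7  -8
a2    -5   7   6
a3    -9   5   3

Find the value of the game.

Row minima: a1 → -8, a2 → -5, a3 → -9; maximin = -5.
Column maxima: 1 → 5, 2 → 7, 3 → 6; minimax = 5.
-5 ≠ 5, so there is no saddle point; optimal play is mixed.
a3 is strictly dominated by a2, so Player I never plays it.
2 is strictly dominated by 3 (it gives Player I strictly more in every row), so Player II never plays it.
On the remaining 2×2 (a1, a2 vs 1, 3):
Let Player I play a1 with probability p. Expected payoff against 1: 5p + (-5)(1−p) = 10p − 5; against 3: (-8)p + 6(1−p) = −14p + 6.
Setting these equal: 10p − 5 = −14p + 6 ⇒ 24p = 11 ⇒ p = 11/24, and the value is (10)·(11/24) − 5 = -5/12.
For Player II: with q = P(1), equating a1's and a2's payoffs gives 13q − 8 = −11q + 6 ⇒ q = 7/12.

-5/12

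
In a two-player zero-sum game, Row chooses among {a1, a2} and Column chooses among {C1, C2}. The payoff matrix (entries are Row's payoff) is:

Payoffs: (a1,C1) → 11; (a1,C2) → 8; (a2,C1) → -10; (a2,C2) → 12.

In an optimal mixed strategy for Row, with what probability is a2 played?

3/25

Row minima: a1 → 8, a2 → -10; maximin = 8.
Column maxima: C1 → 11, C2 → 12; minimax = 11.
8 ≠ 11, so there is no saddle point; optimal play is mixed.
Let Row play a1 with probability p. Expected payoff against C1: 11p + (-10)(1−p) = 21p − 10; against C2: 8p + 12(1−p) = −4p + 12.
Setting these equal: 21p − 10 = −4p + 12 ⇒ 25p = 22 ⇒ p = 22/25, and the value is (21)·(22/25) − 10 = 212/25.
For Column: with q = P(C1), equating a1's and a2's payoffs gives 3q + 8 = −22q + 12 ⇒ q = 4/25.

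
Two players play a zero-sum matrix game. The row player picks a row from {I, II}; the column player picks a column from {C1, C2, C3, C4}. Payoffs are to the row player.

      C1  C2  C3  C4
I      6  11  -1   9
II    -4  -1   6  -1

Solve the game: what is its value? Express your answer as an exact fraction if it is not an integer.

Row minima: I → -1, II → -4; maximin = -1.
Column maxima: C1 → 6, C2 → 11, C3 → 6, C4 → 9; minimax = 6.
-1 ≠ 6, so there is no saddle point; optimal play is mixed.
C2 is strictly dominated by C1 (it gives the row player strictly more in every row), so the column player never plays it.
C4 is strictly dominated by C1 (it gives the row player strictly more in every row), so the column player never plays it.
On the remaining 2×2 (I, II vs C1, C3):
Let the row player play I with probability p. Expected payoff against C1: 6p + (-4)(1−p) = 10p − 4; against C3: (-1)p + 6(1−p) = −7p + 6.
Setting these equal: 10p − 4 = −7p + 6 ⇒ 17p = 10 ⇒ p = 10/17, and the value is (10)·(10/17) − 4 = 32/17.
For the column player: with q = P(C1), equating I's and II's payoffs gives 7q − 1 = −10q + 6 ⇒ q = 7/17.

32/17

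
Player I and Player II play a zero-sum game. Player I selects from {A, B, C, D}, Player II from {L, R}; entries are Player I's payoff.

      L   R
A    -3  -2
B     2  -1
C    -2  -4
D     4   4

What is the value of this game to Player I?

Row minima: A → -3, B → -1, C → -4, D → 4; maximin = 4.
Column maxima: L → 4, R → 4; minimax = 4.
Since maximin = minimax = 4, there is a saddle point and the value is 4.

4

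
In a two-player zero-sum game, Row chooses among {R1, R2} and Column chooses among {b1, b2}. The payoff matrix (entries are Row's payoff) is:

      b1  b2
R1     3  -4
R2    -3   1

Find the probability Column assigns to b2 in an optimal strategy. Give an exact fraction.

Row minima: R1 → -4, R2 → -3; maximin = -3.
Column maxima: b1 → 3, b2 → 1; minimax = 1.
-3 ≠ 1, so there is no saddle point; optimal play is mixed.
Let Row play R1 with probability p. Expected payoff against b1: 3p + (-3)(1−p) = 6p − 3; against b2: (-4)p + 1(1−p) = −5p + 1.
Setting these equal: 6p − 3 = −5p + 1 ⇒ 11p = 4 ⇒ p = 4/11, and the value is (6)·(4/11) − 3 = -9/11.
For Column: with q = P(b1), equating R1's and R2's payoffs gives 7q − 4 = −4q + 1 ⇒ q = 5/11.

6/11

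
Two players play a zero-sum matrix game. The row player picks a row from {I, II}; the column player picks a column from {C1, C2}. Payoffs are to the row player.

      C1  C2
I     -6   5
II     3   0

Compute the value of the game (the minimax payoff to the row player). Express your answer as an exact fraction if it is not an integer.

Row minima: I → -6, II → 0; maximin = 0.
Column maxima: C1 → 3, C2 → 5; minimax = 3.
0 ≠ 3, so there is no saddle point; optimal play is mixed.
Let the row player play I with probability p. Expected payoff against C1: (-6)p + 3(1−p) = −9p + 3; against C2: 5p + 0(1−p) = 5p.
Setting these equal: −9p + 3 = 5p ⇒ −14p = -3 ⇒ p = 3/14, and the value is (-9)·(3/14) + 3 = 15/14.
For the column player: with q = P(C1), equating I's and II's payoffs gives −11q + 5 = 3q ⇒ q = 5/14.

15/14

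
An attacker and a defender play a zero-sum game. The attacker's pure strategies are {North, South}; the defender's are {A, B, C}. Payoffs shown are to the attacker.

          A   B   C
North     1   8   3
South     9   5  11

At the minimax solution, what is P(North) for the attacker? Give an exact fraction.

Row minima: North → 1, South → 5; maximin = 5.
Column maxima: A → 9, B → 8, C → 11; minimax = 8.
5 ≠ 8, so there is no saddle point; optimal play is mixed.
C is strictly dominated by A (it gives the attacker strictly more in every row), so the defender never plays it.
On the remaining 2×2 (North, South vs A, B):
Let the attacker play North with probability p. Expected payoff against A: 1p + 9(1−p) = −8p + 9; against B: 8p + 5(1−p) = 3p + 5.
Setting these equal: −8p + 9 = 3p + 5 ⇒ −11p = -4 ⇒ p = 4/11, and the value is (-8)·(4/11) + 9 = 67/11.
For the defender: with q = P(A), equating North's and South's payoffs gives −7q + 8 = 4q + 5 ⇒ q = 3/11.

4/11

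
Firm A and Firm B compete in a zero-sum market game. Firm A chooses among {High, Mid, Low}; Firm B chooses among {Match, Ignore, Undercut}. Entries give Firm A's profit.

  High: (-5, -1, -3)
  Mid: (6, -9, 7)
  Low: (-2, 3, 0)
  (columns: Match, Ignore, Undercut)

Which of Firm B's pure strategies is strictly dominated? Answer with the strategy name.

Undercut

Match holds Firm A's payoff strictly below Undercut in every row: -5 < -3, 6 < 7, -2 < 0.
So Undercut is strictly dominated for Firm B.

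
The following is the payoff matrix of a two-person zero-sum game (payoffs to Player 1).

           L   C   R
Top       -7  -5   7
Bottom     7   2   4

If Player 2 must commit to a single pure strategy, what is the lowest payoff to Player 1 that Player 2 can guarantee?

2

Column maxima: L → 7, C → 2, R → 7.
The smallest of these is 2.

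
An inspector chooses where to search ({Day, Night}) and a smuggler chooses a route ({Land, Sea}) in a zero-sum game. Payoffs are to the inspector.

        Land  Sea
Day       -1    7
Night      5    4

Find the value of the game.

13/3

Row minima: Day → -1, Night → 4; maximin = 4.
Column maxima: Land → 5, Sea → 7; minimax = 5.
4 ≠ 5, so there is no saddle point; optimal play is mixed.
Let the inspector play Day with probability p. Expected payoff against Land: (-1)p + 5(1−p) = −6p + 5; against Sea: 7p + 4(1−p) = 3p + 4.
Setting these equal: −6p + 5 = 3p + 4 ⇒ −9p = -1 ⇒ p = 1/9, and the value is (-6)·(1/9) + 5 = 13/3.
For the smuggler: with q = P(Land), equating Day's and Night's payoffs gives −8q + 7 = q + 4 ⇒ q = 1/3.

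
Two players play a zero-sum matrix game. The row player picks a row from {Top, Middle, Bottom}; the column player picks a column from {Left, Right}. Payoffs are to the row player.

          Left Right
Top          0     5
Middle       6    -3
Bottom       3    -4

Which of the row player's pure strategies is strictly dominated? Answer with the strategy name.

Bottom

Middle gives a strictly higher payoff than Bottom against every column: 6 > 3, -3 > -4.
So Bottom is strictly dominated and the row player never plays it.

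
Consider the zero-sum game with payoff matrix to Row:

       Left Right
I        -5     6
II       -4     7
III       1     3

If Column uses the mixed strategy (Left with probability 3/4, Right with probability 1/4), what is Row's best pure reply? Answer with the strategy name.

III

Expected payoff of I: (3/4)·(-5) + (1/4)·6 = -9/4.
Expected payoff of II: (3/4)·(-4) + (1/4)·7 = -5/4.
Expected payoff of III: (3/4)·1 + (1/4)·3 = 3/2.
The largest is 3/2, so Row's best response is III.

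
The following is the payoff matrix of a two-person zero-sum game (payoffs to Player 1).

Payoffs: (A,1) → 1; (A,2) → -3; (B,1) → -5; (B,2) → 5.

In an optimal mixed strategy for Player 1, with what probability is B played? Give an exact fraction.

2/7

Row minima: A → -3, B → -5; maximin = -3.
Column maxima: 1 → 1, 2 → 5; minimax = 1.
-3 ≠ 1, so there is no saddle point; optimal play is mixed.
Let Player 1 play A with probability p. Expected payoff against 1: 1p + (-5)(1−p) = 6p − 5; against 2: (-3)p + 5(1−p) = −8p + 5.
Setting these equal: 6p − 5 = −8p + 5 ⇒ 14p = 10 ⇒ p = 5/7, and the value is (6)·(5/7) − 5 = -5/7.
For Player 2: with q = P(1), equating A's and B's payoffs gives 4q − 3 = −10q + 5 ⇒ q = 4/7.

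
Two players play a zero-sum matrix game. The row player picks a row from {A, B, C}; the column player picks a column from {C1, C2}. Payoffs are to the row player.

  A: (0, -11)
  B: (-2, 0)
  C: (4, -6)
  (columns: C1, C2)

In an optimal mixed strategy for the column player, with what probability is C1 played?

Row minima: A → -11, B → -2, C → -6; maximin = -2.
Column maxima: C1 → 4, C2 → 0; minimax = 0.
-2 ≠ 0, so there is no saddle point; optimal play is mixed.
A is strictly dominated by C, so the row player never plays it.
On the remaining 2×2 (B, C vs C1, C2):
Let the row player play B with probability p. Expected payoff against C1: (-2)p + 4(1−p) = −6p + 4; against C2: 0p + (-6)(1−p) = 6p − 6.
Setting these equal: −6p + 4 = 6p − 6 ⇒ −12p = -10 ⇒ p = 5/6, and the value is (-6)·(5/6) + 4 = -1.
For the column player: with q = P(C1), equating B's and C's payoffs gives −2q = 10q − 6 ⇒ q = 1/2.

1/2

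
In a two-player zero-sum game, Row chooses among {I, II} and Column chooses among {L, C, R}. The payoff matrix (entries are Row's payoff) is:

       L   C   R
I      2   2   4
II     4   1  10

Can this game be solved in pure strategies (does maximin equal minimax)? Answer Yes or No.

Row minima: I → 2, II → 1; maximin = 2.
Column maxima: L → 4, C → 2, R → 10; minimax = 2.
maximin = minimax = 2, so a saddle point exists.

Yes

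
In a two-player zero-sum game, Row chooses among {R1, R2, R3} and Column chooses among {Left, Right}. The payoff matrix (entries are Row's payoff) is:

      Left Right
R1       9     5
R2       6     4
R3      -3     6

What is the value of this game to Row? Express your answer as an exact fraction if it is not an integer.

Row minima: R1 → 5, R2 → 4, R3 → -3; maximin = 5.
Column maxima: Left → 9, Right → 6; minimax = 6.
5 ≠ 6, so there is no saddle point; optimal play is mixed.
R2 is strictly dominated by R1, so Row never plays it.
On the remaining 2×2 (R1, R3 vs Left, Right):
Let Row play R1 with probability p. Expected payoff against Left: 9p + (-3)(1−p) = 12p − 3; against Right: 5p + 6(1−p) = −p + 6.
Setting these equal: 12p − 3 = −p + 6 ⇒ 13p = 9 ⇒ p = 9/13, and the value is (12)·(9/13) − 3 = 69/13.
For Column: with q = P(Left), equating R1's and R3's payoffs gives 4q + 5 = −9q + 6 ⇒ q = 1/13.

69/13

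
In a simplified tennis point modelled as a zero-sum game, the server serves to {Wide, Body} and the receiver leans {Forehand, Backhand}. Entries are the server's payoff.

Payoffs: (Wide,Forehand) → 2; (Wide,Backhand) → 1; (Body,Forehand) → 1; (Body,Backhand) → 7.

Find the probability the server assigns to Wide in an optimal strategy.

6/7

Row minima: Wide → 1, Body → 1; maximin = 1.
Column maxima: Forehand → 2, Backhand → 7; minimax = 2.
1 ≠ 2, so there is no saddle point; optimal play is mixed.
Let the server play Wide with probability p. Expected payoff against Forehand: 2p + 1(1−p) = p + 1; against Backhand: 1p + 7(1−p) = −6p + 7.
Setting these equal: p + 1 = −6p + 7 ⇒ 7p = 6 ⇒ p = 6/7, and the value is (1)·(6/7) + 1 = 13/7.
For the receiver: with q = P(Forehand), equating Wide's and Body's payoffs gives q + 1 = −6q + 7 ⇒ q = 6/7.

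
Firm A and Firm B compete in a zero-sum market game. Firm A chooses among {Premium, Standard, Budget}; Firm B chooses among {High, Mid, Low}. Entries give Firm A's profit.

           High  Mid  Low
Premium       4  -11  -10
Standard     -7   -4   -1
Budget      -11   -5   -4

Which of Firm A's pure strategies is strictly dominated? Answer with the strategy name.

Standard gives a strictly higher payoff than Budget against every column: -7 > -11, -4 > -5, -1 > -4.
So Budget is strictly dominated and Firm A never plays it.

Budget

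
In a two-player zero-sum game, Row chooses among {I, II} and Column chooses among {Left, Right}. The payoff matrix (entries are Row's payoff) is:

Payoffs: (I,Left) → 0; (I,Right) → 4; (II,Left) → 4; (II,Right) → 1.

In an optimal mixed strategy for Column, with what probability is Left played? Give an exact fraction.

Row minima: I → 0, II → 1; maximin = 1.
Column maxima: Left → 4, Right → 4; minimax = 4.
1 ≠ 4, so there is no saddle point; optimal play is mixed.
Let Row play I with probability p. Expected payoff against Left: 0p + 4(1−p) = −4p + 4; against Right: 4p + 1(1−p) = 3p + 1.
Setting these equal: −4p + 4 = 3p + 1 ⇒ −7p = -3 ⇒ p = 3/7, and the value is (-4)·(3/7) + 4 = 16/7.
For Column: with q = P(Left), equating I's and II's payoffs gives −4q + 4 = 3q + 1 ⇒ q = 3/7.

3/7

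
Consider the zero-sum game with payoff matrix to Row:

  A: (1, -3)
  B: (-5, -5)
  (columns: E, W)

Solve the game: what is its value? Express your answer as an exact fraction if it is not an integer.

Row minima: A → -3, B → -5; maximin = -3.
Column maxima: E → 1, W → -3; minimax = -3.
Since maximin = minimax = -3, there is a saddle point and the value is -3.

-3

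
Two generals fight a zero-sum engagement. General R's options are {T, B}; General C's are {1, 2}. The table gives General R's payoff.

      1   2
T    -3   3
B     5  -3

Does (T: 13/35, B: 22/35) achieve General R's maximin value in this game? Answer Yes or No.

No

Against 1 this mix gives (13/35)·(-3) + (22/35)·5 = 71/35.
Against 2 this mix gives (13/35)·3 + (22/35)·(-3) = -27/35.
General C will play 2, holding General R to -27/35. Shifting weight toward the row that does better against 2 would raise this floor (the equalizing mix achieves 3/7 against both 2 and 1), so the proposed strategy is not optimal.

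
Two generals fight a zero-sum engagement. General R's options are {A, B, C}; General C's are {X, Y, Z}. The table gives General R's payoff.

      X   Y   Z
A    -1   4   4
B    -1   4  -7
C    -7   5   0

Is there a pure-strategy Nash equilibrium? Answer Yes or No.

Row minima: A → -1, B → -7, C → -7; maximin = -1.
Column maxima: X → -1, Y → 5, Z → 4; minimax = -1.
maximin = minimax = -1, so a saddle point exists.

Yes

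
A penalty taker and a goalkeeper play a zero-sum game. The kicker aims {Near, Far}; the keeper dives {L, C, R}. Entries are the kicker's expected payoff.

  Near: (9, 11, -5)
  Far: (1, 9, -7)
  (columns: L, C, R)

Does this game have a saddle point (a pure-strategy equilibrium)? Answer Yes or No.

Row minima: Near → -5, Far → -7; maximin = -5.
Column maxima: L → 9, C → 11, R → -5; minimax = -5.
maximin = minimax = -5, so a saddle point exists.

Yes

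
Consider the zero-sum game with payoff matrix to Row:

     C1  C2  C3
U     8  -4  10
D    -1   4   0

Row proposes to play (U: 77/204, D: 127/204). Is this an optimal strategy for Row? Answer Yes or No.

Against C1 this mix gives (77/204)·8 + (127/204)·(-1) = 163/68.
Against C2 this mix gives (77/204)·(-4) + (127/204)·4 = 50/51.
Against C3 this mix gives (77/204)·10 + (127/204)·0 = 385/102.
Column will play C2, holding Row to 50/51. Shifting weight toward the row that does better against C2 would raise this floor (the equalizing mix achieves 28/17 against both C2 and C1), so the proposed strategy is not optimal.

No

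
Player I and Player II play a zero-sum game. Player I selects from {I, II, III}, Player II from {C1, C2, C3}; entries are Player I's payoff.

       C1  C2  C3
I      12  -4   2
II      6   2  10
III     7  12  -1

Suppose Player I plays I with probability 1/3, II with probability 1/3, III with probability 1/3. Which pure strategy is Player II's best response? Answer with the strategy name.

C2

If Player II plays C1, Player I's expected payoff is (1/3)·12 + (1/3)·6 + (1/3)·7 = 25/3.
If Player II plays C2, Player I's expected payoff is (1/3)·(-4) + (1/3)·2 + (1/3)·12 = 10/3.
If Player II plays C3, Player I's expected payoff is (1/3)·2 + (1/3)·10 + (1/3)·(-1) = 11/3.
Player II minimizes Player I's payoff; the smallest is 10/3, so the best response is C2.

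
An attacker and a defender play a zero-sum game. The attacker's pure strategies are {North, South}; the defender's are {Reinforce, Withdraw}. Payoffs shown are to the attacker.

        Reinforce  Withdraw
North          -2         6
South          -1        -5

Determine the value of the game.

Row minima: North → -2, South → -5; maximin = -2.
Column maxima: Reinforce → -1, Withdraw → 6; minimax = -1.
-2 ≠ -1, so there is no saddle point; optimal play is mixed.
Let the attacker play North with probability p. Expected payoff against Reinforce: (-2)p + (-1)(1−p) = −p − 1; against Withdraw: 6p + (-5)(1−p) = 11p − 5.
Setting these equal: −p − 1 = 11p − 5 ⇒ −12p = -4 ⇒ p = 1/3, and the value is (-1)·(1/3) − 1 = -4/3.
For the defender: with q = P(Reinforce), equating North's and South's payoffs gives −8q + 6 = 4q − 5 ⇒ q = 11/12.

-4/3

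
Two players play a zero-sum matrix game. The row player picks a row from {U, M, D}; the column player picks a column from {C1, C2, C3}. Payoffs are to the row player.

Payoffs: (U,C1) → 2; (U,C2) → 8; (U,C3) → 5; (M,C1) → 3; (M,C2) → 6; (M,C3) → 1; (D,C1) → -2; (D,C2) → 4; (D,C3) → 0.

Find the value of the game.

Row minima: U → 2, M → 1, D → -2; maximin = 2.
Column maxima: C1 → 3, C2 → 8, C3 → 5; minimax = 3.
2 ≠ 3, so there is no saddle point; optimal play is mixed.
D is strictly dominated by U, so the row player never plays it.
C2 is strictly dominated by C1 (it gives the row player strictly more in every row), so the column player never plays it.
On the remaining 2×2 (U, M vs C1, C3):
Let the row player play U with probability p. Expected payoff against C1: 2p + 3(1−p) = −p + 3; against C3: 5p + 1(1−p) = 4p + 1.
Setting these equal: −p + 3 = 4p + 1 ⇒ −5p = -2 ⇒ p = 2/5, and the value is (-1)·(2/5) + 3 = 13/5.
For the column player: with q = P(C1), equating U's and M's payoffs gives −3q + 5 = 2q + 1 ⇒ q = 4/5.

13/5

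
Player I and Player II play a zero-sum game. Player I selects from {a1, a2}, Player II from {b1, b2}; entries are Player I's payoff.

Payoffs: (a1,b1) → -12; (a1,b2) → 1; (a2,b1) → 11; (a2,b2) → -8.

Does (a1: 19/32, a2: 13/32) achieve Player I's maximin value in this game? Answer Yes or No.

Yes

Against b1 this mix gives (19/32)·(-12) + (13/32)·11 = -85/32.
Against b2 this mix gives (19/32)·1 + (13/32)·(-8) = -85/32.
All of Player II's active replies (b1, b2) yield -85/32, and no column does worse for Player I. The mix makes Player II indifferent and guarantees -85/32, so it is optimal.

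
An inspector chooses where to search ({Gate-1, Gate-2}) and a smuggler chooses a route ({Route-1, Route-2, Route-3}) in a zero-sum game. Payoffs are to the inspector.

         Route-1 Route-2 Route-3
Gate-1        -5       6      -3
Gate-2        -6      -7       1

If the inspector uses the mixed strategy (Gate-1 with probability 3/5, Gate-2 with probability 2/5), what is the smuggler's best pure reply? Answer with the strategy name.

If the smuggler plays Route-1, the inspector's expected payoff is (3/5)·(-5) + (2/5)·(-6) = -27/5.
If the smuggler plays Route-2, the inspector's expected payoff is (3/5)·6 + (2/5)·(-7) = 4/5.
If the smuggler plays Route-3, the inspector's expected payoff is (3/5)·(-3) + (2/5)·1 = -7/5.
The smuggler minimizes the inspector's payoff; the smallest is -27/5, so the best response is Route-1.

Route-1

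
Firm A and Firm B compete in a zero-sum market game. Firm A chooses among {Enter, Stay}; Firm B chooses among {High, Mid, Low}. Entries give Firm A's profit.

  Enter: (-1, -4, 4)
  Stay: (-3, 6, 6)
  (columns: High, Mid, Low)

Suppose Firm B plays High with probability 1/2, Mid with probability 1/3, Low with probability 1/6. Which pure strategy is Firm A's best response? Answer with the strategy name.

Stay

Expected payoff of Enter: (1/2)·(-1) + (1/3)·(-4) + (1/6)·4 = -7/6.
Expected payoff of Stay: (1/2)·(-3) + (1/3)·6 + (1/6)·6 = 3/2.
The largest is 3/2, so Firm A's best response is Stay.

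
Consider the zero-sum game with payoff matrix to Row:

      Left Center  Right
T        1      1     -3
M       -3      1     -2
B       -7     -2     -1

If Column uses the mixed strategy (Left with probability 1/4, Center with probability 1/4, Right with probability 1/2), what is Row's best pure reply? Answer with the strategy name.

T

Expected payoff of T: (1/4)·1 + (1/4)·1 + (1/2)·(-3) = -1.
Expected payoff of M: (1/4)·(-3) + (1/4)·1 + (1/2)·(-2) = -3/2.
Expected payoff of B: (1/4)·(-7) + (1/4)·(-2) + (1/2)·(-1) = -11/4.
The largest is -1, so Row's best response is T.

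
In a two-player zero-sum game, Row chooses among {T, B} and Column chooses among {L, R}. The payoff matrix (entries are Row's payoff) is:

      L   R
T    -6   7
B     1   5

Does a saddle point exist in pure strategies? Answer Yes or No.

Yes

Row minima: T → -6, B → 1; maximin = 1.
Column maxima: L → 1, R → 7; minimax = 1.
maximin = minimax = 1, so a saddle point exists.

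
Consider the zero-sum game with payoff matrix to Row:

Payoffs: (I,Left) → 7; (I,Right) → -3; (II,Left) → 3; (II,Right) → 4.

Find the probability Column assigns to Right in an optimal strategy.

Row minima: I → -3, II → 3; maximin = 3.
Column maxima: Left → 7, Right → 4; minimax = 4.
3 ≠ 4, so there is no saddle point; optimal play is mixed.
Let Row play I with probability p. Expected payoff against Left: 7p + 3(1−p) = 4p + 3; against Right: (-3)p + 4(1−p) = −7p + 4.
Setting these equal: 4p + 3 = −7p + 4 ⇒ 11p = 1 ⇒ p = 1/11, and the value is (4)·(1/11) + 3 = 37/11.
For Column: with q = P(Left), equating I's and II's payoffs gives 10q − 3 = −q + 4 ⇒ q = 7/11.

4/11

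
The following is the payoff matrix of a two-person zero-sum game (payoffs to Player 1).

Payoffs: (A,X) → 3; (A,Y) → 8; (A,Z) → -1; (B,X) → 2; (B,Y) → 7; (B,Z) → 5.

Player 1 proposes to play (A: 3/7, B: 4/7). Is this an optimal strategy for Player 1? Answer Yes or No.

Yes

Against X this mix gives (3/7)·3 + (4/7)·2 = 17/7.
Against Y this mix gives (3/7)·8 + (4/7)·7 = 52/7.
Against Z this mix gives (3/7)·(-1) + (4/7)·5 = 17/7.
All of Player 2's active replies (X, Z) yield 17/7, and no column does worse for Player 1. The mix makes Player 2 indifferent and guarantees 17/7, so it is optimal.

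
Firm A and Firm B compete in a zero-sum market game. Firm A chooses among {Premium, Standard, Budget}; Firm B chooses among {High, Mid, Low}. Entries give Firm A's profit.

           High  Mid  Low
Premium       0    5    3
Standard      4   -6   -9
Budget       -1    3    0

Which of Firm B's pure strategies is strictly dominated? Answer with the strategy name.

Mid

Low holds Firm A's payoff strictly below Mid in every row: 3 < 5, -9 < -6, 0 < 3.
So Mid is strictly dominated for Firm B.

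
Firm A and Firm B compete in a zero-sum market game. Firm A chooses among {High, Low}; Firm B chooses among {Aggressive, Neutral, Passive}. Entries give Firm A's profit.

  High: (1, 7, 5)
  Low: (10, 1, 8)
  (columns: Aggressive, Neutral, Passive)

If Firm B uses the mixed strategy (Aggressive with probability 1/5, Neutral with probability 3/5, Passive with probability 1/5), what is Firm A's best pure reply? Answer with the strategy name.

Expected payoff of High: (1/5)·1 + (3/5)·7 + (1/5)·5 = 27/5.
Expected payoff of Low: (1/5)·10 + (3/5)·1 + (1/5)·8 = 21/5.
The largest is 27/5, so Firm A's best response is High.

High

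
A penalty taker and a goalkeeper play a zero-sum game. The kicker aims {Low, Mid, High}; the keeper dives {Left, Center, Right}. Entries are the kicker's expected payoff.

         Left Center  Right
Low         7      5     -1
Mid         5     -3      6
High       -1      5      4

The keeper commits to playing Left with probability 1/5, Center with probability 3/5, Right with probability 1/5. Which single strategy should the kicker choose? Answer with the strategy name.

Expected payoff of Low: (1/5)·7 + (3/5)·5 + (1/5)·(-1) = 21/5.
Expected payoff of Mid: (1/5)·5 + (3/5)·(-3) + (1/5)·6 = 2/5.
Expected payoff of High: (1/5)·(-1) + (3/5)·5 + (1/5)·4 = 18/5.
The largest is 21/5, so the kicker's best response is Low.

Low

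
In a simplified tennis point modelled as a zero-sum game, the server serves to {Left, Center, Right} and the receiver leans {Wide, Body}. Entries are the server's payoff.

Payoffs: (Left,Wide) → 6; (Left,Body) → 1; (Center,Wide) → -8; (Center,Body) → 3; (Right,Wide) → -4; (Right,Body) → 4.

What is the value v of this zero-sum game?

28/13

Row minima: Left → 1, Center → -8, Right → -4; maximin = 1.
Column maxima: Wide → 6, Body → 4; minimax = 4.
1 ≠ 4, so there is no saddle point; optimal play is mixed.
Center is strictly dominated by Right, so the server never plays it.
On the remaining 2×2 (Left, Right vs Wide, Body):
Let the server play Left with probability p. Expected payoff against Wide: 6p + (-4)(1−p) = 10p − 4; against Body: 1p + 4(1−p) = −3p + 4.
Setting these equal: 10p − 4 = −3p + 4 ⇒ 13p = 8 ⇒ p = 8/13, and the value is (10)·(8/13) − 4 = 28/13.
For the receiver: with q = P(Wide), equating Left's and Right's payoffs gives 5q + 1 = −8q + 4 ⇒ q = 3/13.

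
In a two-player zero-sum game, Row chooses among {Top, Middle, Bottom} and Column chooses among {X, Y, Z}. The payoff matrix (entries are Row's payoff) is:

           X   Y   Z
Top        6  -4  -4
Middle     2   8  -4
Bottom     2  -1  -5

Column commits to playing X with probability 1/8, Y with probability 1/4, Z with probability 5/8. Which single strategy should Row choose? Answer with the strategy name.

Middle

Expected payoff of Top: (1/8)·6 + (1/4)·(-4) + (5/8)·(-4) = -11/4.
Expected payoff of Middle: (1/8)·2 + (1/4)·8 + (5/8)·(-4) = -1/4.
Expected payoff of Bottom: (1/8)·2 + (1/4)·(-1) + (5/8)·(-5) = -25/8.
The largest is -1/4, so Row's best response is Middle.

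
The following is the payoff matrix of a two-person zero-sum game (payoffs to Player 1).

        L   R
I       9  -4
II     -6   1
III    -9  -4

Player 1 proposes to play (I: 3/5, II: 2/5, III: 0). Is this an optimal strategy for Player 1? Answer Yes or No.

No

Against L this mix gives (3/5)·9 + (2/5)·(-6) = 3.
Against R this mix gives (3/5)·(-4) + (2/5)·1 = -2.
Player 2 will play R, holding Player 1 to -2. Shifting weight toward the row that does better against R would raise this floor (the equalizing mix achieves -3/4 against both R and L), so the proposed strategy is not optimal.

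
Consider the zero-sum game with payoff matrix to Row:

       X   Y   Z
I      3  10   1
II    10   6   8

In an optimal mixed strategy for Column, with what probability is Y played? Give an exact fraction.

7/11

Row minima: I → 1, II → 6; maximin = 6.
Column maxima: X → 10, Y → 10, Z → 8; minimax = 8.
6 ≠ 8, so there is no saddle point; optimal play is mixed.
X is strictly dominated by Z (it gives Row strictly more in every row), so Column never plays it.
On the remaining 2×2 (I, II vs Y, Z):
Let Row play I with probability p. Expected payoff against Y: 10p + 6(1−p) = 4p + 6; against Z: 1p + 8(1−p) = −7p + 8.
Setting these equal: 4p + 6 = −7p + 8 ⇒ 11p = 2 ⇒ p = 2/11, and the value is (4)·(2/11) + 6 = 74/11.
For Column: with q = P(Y), equating I's and II's payoffs gives 9q + 1 = −2q + 8 ⇒ q = 7/11.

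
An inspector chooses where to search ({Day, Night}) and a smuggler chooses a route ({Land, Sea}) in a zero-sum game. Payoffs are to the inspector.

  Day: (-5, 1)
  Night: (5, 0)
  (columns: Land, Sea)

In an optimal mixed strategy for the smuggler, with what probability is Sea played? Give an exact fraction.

10/11

Row minima: Day → -5, Night → 0; maximin = 0.
Column maxima: Land → 5, Sea → 1; minimax = 1.
0 ≠ 1, so there is no saddle point; optimal play is mixed.
Let the inspector play Day with probability p. Expected payoff against Land: (-5)p + 5(1−p) = −10p + 5; against Sea: 1p + 0(1−p) = p.
Setting these equal: −10p + 5 = p ⇒ −11p = -5 ⇒ p = 5/11, and the value is (-10)·(5/11) + 5 = 5/11.
For the smuggler: with q = P(Land), equating Day's and Night's payoffs gives −6q + 1 = 5q ⇒ q = 1/11.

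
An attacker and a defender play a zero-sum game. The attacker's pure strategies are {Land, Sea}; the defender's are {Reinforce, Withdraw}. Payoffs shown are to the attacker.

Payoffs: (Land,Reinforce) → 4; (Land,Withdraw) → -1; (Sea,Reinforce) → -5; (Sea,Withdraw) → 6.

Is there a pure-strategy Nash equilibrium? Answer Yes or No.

No

Row minima: Land → -1, Sea → -5; maximin = -1.
Column maxima: Reinforce → 4, Withdraw → 6; minimax = 4.
-1 ≠ 4, so no pure-strategy equilibrium exists.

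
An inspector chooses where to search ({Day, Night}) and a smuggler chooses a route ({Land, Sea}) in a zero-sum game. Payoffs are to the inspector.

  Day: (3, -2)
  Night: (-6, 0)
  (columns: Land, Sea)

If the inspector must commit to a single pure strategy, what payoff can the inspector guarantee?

Row minima: Day → -2, Night → -6.
The best of these is -2.

-2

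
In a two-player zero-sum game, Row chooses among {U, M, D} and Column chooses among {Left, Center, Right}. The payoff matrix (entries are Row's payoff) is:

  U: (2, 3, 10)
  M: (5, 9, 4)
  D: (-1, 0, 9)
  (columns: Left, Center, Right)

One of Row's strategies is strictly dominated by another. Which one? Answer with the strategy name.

D

U gives a strictly higher payoff than D against every column: 2 > -1, 3 > 0, 10 > 9.
So D is strictly dominated and Row never plays it.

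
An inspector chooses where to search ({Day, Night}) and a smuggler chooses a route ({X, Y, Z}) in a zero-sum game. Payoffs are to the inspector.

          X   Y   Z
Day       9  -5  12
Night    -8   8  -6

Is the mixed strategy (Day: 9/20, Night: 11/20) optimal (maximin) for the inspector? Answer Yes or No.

No

Against X this mix gives (9/20)·9 + (11/20)·(-8) = -7/20.
Against Y this mix gives (9/20)·(-5) + (11/20)·8 = 43/20.
Against Z this mix gives (9/20)·12 + (11/20)·(-6) = 21/10.
The smuggler will play X, holding the inspector to -7/20. Shifting weight toward the row that does better against X would raise this floor (the equalizing mix achieves 16/15 against both X and Y), so the proposed strategy is not optimal.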